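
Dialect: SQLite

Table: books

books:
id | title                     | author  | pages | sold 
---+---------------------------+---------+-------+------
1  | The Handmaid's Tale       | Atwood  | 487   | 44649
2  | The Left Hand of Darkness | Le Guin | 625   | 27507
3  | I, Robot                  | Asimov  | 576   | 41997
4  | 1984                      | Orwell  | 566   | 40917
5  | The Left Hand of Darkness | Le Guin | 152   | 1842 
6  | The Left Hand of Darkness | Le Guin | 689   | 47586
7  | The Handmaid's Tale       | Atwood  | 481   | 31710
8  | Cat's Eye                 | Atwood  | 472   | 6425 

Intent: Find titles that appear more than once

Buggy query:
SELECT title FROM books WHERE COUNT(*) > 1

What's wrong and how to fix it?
Bug: WHERE can't reference COUNT(*); aggregates are computed after WHERE

Fix: Group first, then use HAVING for the count condition

Corrected query:
SELECT title FROM books GROUP BY title HAVING COUNT(*) > 1

Result:
title                    
-------------------------
The Handmaid's Tale      
The Left Hand of Darkness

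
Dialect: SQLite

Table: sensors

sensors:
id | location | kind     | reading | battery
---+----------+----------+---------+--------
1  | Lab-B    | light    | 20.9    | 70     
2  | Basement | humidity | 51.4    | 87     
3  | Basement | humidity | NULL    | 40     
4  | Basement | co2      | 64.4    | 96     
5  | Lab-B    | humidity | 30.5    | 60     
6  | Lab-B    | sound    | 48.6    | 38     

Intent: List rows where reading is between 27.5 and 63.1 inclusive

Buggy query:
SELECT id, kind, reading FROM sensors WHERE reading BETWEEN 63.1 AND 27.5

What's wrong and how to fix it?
Bug: The bounds are reversed; BETWEEN a AND b requires a <= b to match anything

Fix: Swap the bounds so the smaller value comes first

Corrected query:
SELECT id, kind, reading FROM sensors WHERE reading BETWEEN 27.5 AND 63.1

Result:
id | kind     | reading
---+----------+--------
2  | humidity | 51.4   
5  | humidity | 30.5   
6  | sound    | 48.6   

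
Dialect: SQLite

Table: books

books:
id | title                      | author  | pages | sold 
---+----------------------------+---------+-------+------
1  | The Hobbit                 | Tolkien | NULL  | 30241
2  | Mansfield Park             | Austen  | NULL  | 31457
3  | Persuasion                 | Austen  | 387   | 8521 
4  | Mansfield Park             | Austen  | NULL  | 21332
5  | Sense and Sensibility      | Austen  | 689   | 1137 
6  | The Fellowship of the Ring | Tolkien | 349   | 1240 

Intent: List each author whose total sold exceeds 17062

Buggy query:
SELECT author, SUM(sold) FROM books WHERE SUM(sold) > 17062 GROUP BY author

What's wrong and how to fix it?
Bug: WHERE runs before GROUP BY, so aggregates aren't available there

Fix: Move the aggregate condition to a HAVING clause

Corrected query:
SELECT author, SUM(sold) FROM books GROUP BY author HAVING SUM(sold) > 17062

Result:
author  | SUM(sold)
--------+----------
Austen  | 62447    
Tolkien | 31481    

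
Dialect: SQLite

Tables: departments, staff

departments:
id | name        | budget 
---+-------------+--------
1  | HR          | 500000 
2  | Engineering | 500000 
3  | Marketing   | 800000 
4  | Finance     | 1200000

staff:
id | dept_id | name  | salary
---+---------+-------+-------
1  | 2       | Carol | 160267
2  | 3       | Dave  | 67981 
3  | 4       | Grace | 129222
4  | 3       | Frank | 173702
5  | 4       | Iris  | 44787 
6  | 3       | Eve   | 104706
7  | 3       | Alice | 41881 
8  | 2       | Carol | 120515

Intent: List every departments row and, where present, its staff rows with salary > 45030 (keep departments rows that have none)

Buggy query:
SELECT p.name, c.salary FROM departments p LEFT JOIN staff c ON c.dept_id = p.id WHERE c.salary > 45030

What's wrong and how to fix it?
Bug: A WHERE condition on the right-hand table after LEFT JOIN drops unmatched parents

Fix: Put 'c.salary > 45030' in the JOIN's ON clause instead of WHERE

Corrected query:
SELECT p.name, c.salary FROM departments p LEFT JOIN staff c ON c.dept_id = p.id AND c.salary > 45030

Result:
name        | salary
------------+-------
HR          | NULL  
Engineering | 120515
Engineering | 160267
Marketing   | 67981 
Marketing   | 104706
Marketing   | 173702
Finance     | 129222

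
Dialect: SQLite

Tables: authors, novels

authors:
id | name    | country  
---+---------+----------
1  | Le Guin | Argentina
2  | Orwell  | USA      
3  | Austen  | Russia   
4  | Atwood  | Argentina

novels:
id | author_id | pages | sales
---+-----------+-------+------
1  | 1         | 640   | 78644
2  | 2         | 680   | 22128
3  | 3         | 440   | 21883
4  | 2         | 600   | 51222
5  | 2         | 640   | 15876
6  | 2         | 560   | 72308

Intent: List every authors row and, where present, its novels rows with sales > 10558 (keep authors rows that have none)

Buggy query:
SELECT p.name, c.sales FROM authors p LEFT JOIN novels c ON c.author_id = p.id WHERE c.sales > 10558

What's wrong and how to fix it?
Bug: A WHERE condition on the right-hand table after LEFT JOIN drops unmatched parents

Fix: Move the right-table condition into the ON clause so unmatched parents are kept

Corrected query:
SELECT p.name, c.sales FROM authors p LEFT JOIN novels c ON c.author_id = p.id AND c.sales > 10558

Result:
name    | sales
--------+------
Le Guin | 78644
Orwell  | 15876
Orwell  | 22128
Orwell  | 51222
Orwell  | 72308
Austen  | 21883
Atwood  | NULL 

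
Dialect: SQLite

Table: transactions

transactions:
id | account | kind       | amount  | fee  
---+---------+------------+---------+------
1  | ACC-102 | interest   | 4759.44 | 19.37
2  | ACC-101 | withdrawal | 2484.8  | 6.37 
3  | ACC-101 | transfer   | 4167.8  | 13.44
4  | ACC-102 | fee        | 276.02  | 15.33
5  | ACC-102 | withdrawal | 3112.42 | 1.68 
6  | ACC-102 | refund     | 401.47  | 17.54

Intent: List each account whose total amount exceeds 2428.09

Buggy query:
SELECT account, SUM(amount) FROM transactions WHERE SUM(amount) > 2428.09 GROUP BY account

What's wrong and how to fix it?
Bug: SUM(amount) is an aggregate, but WHERE filters rows before aggregation

Fix: Move the aggregate condition to a HAVING clause

Corrected query:
SELECT account, SUM(amount) FROM transactions GROUP BY account HAVING SUM(amount) > 2428.09

Result:
account | SUM(amount)
--------+------------
ACC-101 | 6652.6     
ACC-102 | 8549.35    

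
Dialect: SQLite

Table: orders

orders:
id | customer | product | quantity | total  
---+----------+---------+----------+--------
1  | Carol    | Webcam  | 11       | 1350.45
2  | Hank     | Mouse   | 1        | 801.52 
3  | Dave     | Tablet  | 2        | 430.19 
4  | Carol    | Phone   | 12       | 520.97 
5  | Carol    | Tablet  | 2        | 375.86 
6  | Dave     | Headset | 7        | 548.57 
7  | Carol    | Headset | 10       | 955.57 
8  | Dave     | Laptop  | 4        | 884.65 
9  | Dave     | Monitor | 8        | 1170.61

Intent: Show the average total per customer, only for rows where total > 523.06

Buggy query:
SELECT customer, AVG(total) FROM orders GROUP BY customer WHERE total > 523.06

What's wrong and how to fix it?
Bug: Row-level WHERE must come before GROUP BY in the clause order

Fix: Place WHERE between FROM and GROUP BY

Corrected query:
SELECT customer, AVG(total) FROM orders WHERE total > 523.06 GROUP BY customer

Result:
customer | AVG(total)
---------+-----------
Carol    | 1153.01   
Dave     | 867.943333
Hank     | 801.52    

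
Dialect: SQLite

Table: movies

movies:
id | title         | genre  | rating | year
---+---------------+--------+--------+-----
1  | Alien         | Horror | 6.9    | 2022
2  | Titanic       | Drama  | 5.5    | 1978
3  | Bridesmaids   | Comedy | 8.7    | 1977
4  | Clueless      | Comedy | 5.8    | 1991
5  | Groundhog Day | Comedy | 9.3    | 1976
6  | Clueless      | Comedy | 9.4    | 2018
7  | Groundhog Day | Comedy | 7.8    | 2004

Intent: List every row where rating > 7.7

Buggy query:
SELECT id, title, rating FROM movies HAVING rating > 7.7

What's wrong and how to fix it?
Bug: HAVING filters the output of aggregation, but this query has no GROUP BY and no aggregate functions, so SQLite rejects it (HAVING clause on a non-aggregate query); the condition here is per row

Fix: Use WHERE for row-level filtering

Corrected query:
SELECT id, title, rating FROM movies WHERE rating > 7.7

Result:
id | title         | rating
---+---------------+-------
3  | Bridesmaids   | 8.7   
5  | Groundhog Day | 9.3   
6  | Clueless      | 9.4   
7  | Groundhog Day | 7.8   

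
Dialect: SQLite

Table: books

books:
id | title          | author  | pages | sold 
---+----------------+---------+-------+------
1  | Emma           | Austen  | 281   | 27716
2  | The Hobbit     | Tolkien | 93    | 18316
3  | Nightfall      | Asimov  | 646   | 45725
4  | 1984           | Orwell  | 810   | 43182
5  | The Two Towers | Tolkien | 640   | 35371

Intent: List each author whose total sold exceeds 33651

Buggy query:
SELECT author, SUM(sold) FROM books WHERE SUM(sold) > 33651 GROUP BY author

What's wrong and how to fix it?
Bug: SUM(sold) is an aggregate, but WHERE filters rows before aggregation

Fix: Use HAVING (which filters groups after aggregation) instead of WHERE

Corrected query:
SELECT author, SUM(sold) FROM books GROUP BY author HAVING SUM(sold) > 33651

Result:
author  | SUM(sold)
--------+----------
Asimov  | 45725    
Orwell  | 43182    
Tolkien | 53687    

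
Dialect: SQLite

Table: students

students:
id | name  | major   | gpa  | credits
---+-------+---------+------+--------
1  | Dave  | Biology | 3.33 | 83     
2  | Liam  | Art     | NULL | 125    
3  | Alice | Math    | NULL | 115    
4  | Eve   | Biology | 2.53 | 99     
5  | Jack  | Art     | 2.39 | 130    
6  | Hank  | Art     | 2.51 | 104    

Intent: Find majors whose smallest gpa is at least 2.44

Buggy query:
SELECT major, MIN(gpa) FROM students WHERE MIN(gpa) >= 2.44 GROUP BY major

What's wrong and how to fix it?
Bug: Aggregates like MIN are computed per group after WHERE runs

Fix: Replace WHERE with HAVING after the GROUP BY

Corrected query:
SELECT major, MIN(gpa) FROM students GROUP BY major HAVING MIN(gpa) >= 2.44

Result:
major   | MIN(gpa)
--------+---------
Biology | 2.53    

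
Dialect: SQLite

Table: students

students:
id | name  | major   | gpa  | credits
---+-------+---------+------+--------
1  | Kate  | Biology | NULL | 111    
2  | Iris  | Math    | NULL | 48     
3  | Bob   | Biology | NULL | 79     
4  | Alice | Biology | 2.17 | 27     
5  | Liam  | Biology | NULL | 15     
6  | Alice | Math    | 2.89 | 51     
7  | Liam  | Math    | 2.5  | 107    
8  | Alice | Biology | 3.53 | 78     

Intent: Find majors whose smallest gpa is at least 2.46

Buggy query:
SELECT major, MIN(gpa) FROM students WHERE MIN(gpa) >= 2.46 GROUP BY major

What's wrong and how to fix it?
Bug: MIN() in WHERE is a misuse of aggregate

Fix: Use HAVING for the per-group MIN condition

Corrected query:
SELECT major, MIN(gpa) FROM students GROUP BY major HAVING MIN(gpa) >= 2.46

Result:
major | MIN(gpa)
------+---------
Math  | 2.5     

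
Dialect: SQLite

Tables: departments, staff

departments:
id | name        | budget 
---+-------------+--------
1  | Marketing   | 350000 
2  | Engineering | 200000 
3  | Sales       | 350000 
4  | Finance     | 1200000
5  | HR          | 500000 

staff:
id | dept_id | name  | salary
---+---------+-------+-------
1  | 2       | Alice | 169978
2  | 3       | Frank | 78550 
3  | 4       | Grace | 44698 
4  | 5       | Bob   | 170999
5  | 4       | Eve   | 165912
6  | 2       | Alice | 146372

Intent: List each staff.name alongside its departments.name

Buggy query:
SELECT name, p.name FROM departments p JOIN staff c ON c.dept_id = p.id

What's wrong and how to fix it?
Bug: 'name' exists in both joined tables, so the database can't tell which one is meant

Fix: Prefix ambiguous columns with the table alias

Corrected query:
SELECT c.name, p.name FROM departments p JOIN staff c ON c.dept_id = p.id

Result:
name  | name       
------+------------
Alice | Engineering
Frank | Sales      
Grace | Finance    
Bob   | HR         
Eve   | Finance    
Alice | Engineering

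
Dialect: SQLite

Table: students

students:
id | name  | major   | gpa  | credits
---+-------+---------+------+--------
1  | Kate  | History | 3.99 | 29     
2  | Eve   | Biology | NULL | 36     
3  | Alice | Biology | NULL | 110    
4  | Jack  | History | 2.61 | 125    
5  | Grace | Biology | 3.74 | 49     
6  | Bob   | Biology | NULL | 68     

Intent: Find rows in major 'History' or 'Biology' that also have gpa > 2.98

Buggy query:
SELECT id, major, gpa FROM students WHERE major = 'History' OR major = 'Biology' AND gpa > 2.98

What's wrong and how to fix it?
Bug: AND binds tighter than OR, so this parses as major = 'History' OR (major = 'Biology' AND gpa > 2.98)

Fix: Group the OR with parentheses (or use IN), then AND the threshold

Corrected query:
SELECT id, major, gpa FROM students WHERE (major = 'History' OR major = 'Biology') AND gpa > 2.98

Result:
id | major   | gpa 
---+---------+-----
1  | History | 3.99
5  | Biology | 3.74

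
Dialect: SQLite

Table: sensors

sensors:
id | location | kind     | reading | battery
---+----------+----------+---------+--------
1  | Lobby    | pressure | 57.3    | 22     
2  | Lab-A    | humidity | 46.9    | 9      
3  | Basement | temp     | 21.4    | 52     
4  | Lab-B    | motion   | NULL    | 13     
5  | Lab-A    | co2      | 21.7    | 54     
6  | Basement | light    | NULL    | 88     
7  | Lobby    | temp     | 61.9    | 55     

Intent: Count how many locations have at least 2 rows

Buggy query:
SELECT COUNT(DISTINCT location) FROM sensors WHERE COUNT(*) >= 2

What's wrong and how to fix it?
Bug: COUNT(*) cannot appear in WHERE; the per-group count doesn't exist yet

Fix: Use a subquery that GROUPs and filters with HAVING, then count its rows

Corrected query:
SELECT COUNT(*) FROM (SELECT location FROM sensors GROUP BY location HAVING COUNT(*) >= 2)

Result:
COUNT(*)
--------
3       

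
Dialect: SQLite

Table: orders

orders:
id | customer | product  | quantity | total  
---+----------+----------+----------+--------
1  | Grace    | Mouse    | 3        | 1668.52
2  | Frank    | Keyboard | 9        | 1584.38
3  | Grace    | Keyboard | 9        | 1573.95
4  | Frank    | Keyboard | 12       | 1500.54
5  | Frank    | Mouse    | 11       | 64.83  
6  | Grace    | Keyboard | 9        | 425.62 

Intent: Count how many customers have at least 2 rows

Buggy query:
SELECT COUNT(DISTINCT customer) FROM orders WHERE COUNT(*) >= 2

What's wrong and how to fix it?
Bug: COUNT(*) cannot appear in WHERE; the per-group count doesn't exist yet

Fix: Use a subquery that GROUPs and filters with HAVING, then count its rows

Corrected query:
SELECT COUNT(*) FROM (SELECT customer FROM orders GROUP BY customer HAVING COUNT(*) >= 2)

Result:
COUNT(*)
--------
2       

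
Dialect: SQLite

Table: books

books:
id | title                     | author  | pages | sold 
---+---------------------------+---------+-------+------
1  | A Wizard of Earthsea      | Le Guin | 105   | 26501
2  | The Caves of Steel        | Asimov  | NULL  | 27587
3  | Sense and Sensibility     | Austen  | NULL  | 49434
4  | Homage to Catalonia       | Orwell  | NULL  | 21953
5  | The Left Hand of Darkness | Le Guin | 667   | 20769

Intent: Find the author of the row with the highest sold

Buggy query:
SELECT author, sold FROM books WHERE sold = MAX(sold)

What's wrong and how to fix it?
Bug: MAX(sold) is an aggregate and cannot be used directly in WHERE

Fix: Wrap MAX in a scalar subquery so WHERE compares against a single value

Corrected query:
SELECT author, sold FROM books WHERE sold = (SELECT MAX(sold) FROM books)

Result:
author | sold 
-------+------
Austen | 49434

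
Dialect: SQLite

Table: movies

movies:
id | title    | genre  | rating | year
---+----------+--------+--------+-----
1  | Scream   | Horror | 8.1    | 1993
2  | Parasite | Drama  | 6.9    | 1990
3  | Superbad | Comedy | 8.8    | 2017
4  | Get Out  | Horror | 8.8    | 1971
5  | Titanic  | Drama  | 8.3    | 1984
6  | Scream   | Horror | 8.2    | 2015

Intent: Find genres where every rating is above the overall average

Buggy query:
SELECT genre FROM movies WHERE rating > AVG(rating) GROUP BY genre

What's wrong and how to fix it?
Bug: WHERE evaluates per row before aggregation, so AVG() is unavailable

Fix: Use a subquery for AVG and a HAVING MIN(...) filter so the condition holds for every row in the group

Corrected query:
SELECT genre FROM movies GROUP BY genre HAVING MIN(rating) > (SELECT AVG(rating) FROM movies)

Result:
genre 
------
Comedy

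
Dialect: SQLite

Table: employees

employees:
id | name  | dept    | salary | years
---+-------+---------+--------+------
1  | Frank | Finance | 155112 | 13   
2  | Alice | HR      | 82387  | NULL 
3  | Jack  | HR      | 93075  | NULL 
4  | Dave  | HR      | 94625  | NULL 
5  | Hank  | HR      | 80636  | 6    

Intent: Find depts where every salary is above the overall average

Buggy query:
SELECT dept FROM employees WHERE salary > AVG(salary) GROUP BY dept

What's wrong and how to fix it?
Bug: WHERE evaluates per row before aggregation, so AVG() is unavailable

Fix: Use a subquery for AVG and a HAVING MIN(...) filter so the condition holds for every row in the group

Corrected query:
SELECT dept FROM employees GROUP BY dept HAVING MIN(salary) > (SELECT AVG(salary) FROM employees)

Result:
dept   
-------
Finance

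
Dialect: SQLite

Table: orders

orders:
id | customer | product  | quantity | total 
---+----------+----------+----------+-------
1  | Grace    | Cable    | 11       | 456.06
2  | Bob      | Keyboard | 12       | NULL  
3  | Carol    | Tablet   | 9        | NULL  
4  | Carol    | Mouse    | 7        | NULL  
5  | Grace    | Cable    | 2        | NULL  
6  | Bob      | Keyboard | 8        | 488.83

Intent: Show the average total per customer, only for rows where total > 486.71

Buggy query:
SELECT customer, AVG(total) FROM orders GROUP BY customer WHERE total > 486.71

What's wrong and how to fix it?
Bug: WHERE cannot follow GROUP BY

Fix: Place WHERE between FROM and GROUP BY

Corrected query:
SELECT customer, AVG(total) FROM orders WHERE total > 486.71 GROUP BY customer

Result:
customer | AVG(total)
---------+-----------
Bob      | 488.83    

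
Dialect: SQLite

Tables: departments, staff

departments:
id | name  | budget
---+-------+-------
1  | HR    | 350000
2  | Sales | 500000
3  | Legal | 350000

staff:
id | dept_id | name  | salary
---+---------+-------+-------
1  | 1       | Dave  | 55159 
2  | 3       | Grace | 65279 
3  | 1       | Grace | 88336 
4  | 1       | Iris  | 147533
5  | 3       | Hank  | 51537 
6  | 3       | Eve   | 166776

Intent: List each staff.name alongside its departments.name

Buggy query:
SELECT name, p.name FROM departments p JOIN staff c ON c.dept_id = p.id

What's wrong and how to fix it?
Bug: 'name' exists in both joined tables, so the database can't tell which one is meant

Fix: Prefix ambiguous columns with the table alias

Corrected query:
SELECT c.name, p.name FROM departments p JOIN staff c ON c.dept_id = p.id

Result:
name  | name 
------+------
Dave  | HR   
Grace | Legal
Grace | HR   
Iris  | HR   
Hank  | Legal
Eve   | Legal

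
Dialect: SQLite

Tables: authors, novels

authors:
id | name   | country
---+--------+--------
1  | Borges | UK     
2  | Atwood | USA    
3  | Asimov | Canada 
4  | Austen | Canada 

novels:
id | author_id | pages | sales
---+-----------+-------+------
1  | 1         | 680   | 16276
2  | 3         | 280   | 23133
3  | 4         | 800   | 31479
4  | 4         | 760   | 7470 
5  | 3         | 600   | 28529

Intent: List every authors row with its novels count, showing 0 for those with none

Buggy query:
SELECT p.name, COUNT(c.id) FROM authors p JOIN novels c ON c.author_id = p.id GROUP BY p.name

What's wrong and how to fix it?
Bug: An inner join excludes parents with zero children

Fix: Switch to LEFT JOIN to retain unmatched parent rows

Corrected query:
SELECT p.name, COUNT(c.id) FROM authors p LEFT JOIN novels c ON c.author_id = p.id GROUP BY p.name

Result:
name   | COUNT(c.id)
-------+------------
Asimov | 2          
Atwood | 0          
Austen | 2          
Borges | 1          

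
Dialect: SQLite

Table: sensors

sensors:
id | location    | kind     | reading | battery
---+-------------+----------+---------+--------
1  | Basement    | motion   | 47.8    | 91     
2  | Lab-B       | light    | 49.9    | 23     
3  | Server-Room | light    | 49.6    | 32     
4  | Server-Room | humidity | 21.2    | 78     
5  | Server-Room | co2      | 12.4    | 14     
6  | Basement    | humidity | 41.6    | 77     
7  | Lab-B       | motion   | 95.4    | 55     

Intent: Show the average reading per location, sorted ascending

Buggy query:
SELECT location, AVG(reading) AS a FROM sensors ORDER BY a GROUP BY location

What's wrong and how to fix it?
Bug: ORDER BY appears before GROUP BY; SQL clause order requires GROUP BY first

Fix: Move ORDER BY to the end, after GROUP BY

Corrected query:
SELECT location, AVG(reading) AS a FROM sensors GROUP BY location ORDER BY a

Result:
location    | a        
------------+----------
Server-Room | 27.733333
Basement    | 44.7     
Lab-B       | 72.65    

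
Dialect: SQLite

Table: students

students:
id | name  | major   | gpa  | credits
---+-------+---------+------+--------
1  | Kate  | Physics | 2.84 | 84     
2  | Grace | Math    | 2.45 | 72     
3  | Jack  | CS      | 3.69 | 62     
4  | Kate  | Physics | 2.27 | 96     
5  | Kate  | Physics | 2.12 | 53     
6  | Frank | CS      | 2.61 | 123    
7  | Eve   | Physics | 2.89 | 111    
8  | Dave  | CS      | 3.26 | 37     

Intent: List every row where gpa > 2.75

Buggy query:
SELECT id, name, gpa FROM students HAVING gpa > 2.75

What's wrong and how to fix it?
Bug: This is a non-aggregate query (no GROUP BY, no aggregates), so in SQLite the HAVING clause is invalid here; a row-level condition belongs in WHERE

Fix: Replace HAVING with WHERE since the condition applies to individual rows

Corrected query:
SELECT id, name, gpa FROM students WHERE gpa > 2.75

Result:
id | name | gpa 
---+------+-----
1  | Kate | 2.84
3  | Jack | 3.69
7  | Eve  | 2.89
8  | Dave | 3.26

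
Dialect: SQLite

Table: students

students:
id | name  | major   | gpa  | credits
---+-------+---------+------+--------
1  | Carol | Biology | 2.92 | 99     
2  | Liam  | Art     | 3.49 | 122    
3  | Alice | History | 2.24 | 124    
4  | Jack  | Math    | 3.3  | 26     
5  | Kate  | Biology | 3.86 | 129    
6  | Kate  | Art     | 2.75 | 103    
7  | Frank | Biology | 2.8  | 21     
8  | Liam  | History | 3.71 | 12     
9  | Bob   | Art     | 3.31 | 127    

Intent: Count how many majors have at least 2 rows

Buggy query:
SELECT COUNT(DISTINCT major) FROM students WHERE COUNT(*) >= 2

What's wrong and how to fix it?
Bug: COUNT(*) cannot appear in WHERE; the per-group count doesn't exist yet

Fix: Group first with HAVING COUNT(*) >= 2, then COUNT the resulting groups

Corrected query:
SELECT COUNT(*) FROM (SELECT major FROM students GROUP BY major HAVING COUNT(*) >= 2)

Result:
COUNT(*)
--------
3       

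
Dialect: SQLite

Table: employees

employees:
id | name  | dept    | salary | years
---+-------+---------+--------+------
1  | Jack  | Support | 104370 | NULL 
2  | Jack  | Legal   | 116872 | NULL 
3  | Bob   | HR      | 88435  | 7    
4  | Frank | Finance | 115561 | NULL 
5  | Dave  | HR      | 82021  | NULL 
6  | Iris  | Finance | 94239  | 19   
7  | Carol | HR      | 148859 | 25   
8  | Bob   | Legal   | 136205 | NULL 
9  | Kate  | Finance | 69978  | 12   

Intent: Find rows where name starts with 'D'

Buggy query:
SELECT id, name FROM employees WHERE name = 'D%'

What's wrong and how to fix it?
Bug: '=' compares the literal string including the % character; pattern matching needs LIKE

Fix: Use LIKE for wildcard pattern matching

Corrected query:
SELECT id, name FROM employees WHERE name LIKE 'D%'

Result:
id | name
---+-----
5  | Dave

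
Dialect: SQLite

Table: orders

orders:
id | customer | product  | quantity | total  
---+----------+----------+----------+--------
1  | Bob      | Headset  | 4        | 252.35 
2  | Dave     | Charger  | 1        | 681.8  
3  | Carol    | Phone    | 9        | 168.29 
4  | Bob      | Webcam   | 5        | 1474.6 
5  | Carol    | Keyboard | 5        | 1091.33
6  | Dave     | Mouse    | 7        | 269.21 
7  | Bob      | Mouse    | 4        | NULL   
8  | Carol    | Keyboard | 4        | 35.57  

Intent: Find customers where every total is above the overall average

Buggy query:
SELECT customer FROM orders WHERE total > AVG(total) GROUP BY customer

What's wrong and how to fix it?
Bug: WHERE evaluates per row before aggregation, so AVG() is unavailable

Fix: Use a subquery for AVG and a HAVING MIN(...) filter so the condition holds for every row in the group

Corrected query:
SELECT customer FROM orders GROUP BY customer HAVING MIN(total) > (SELECT AVG(total) FROM orders)

Result:
(no rows)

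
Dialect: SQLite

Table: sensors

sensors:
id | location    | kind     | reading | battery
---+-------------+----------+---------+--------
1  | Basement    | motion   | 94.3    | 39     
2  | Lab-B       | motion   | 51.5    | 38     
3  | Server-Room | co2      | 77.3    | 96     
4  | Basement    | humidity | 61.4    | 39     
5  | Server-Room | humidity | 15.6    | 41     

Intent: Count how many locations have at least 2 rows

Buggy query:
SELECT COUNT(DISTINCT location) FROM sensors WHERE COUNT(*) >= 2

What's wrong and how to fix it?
Bug: WHERE filters individual rows, not groups, so a group-level COUNT is invalid there

Fix: Group first with HAVING COUNT(*) >= 2, then COUNT the resulting groups

Corrected query:
SELECT COUNT(*) FROM (SELECT location FROM sensors GROUP BY location HAVING COUNT(*) >= 2)

Result:
COUNT(*)
--------
2       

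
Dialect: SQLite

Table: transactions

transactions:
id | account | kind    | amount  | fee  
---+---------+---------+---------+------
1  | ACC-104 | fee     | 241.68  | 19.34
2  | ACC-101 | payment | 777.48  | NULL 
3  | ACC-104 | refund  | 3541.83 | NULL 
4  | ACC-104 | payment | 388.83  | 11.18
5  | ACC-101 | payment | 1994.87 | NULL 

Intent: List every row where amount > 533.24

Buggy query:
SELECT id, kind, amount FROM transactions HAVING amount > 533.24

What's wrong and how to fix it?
Bug: This is a non-aggregate query (no GROUP BY, no aggregates), so in SQLite the HAVING clause is invalid here; a row-level condition belongs in WHERE

Fix: Replace HAVING with WHERE since the condition applies to individual rows

Corrected query:
SELECT id, kind, amount FROM transactions WHERE amount > 533.24

Result:
id | kind    | amount 
---+---------+--------
2  | payment | 777.48 
3  | refund  | 3541.83
5  | payment | 1994.87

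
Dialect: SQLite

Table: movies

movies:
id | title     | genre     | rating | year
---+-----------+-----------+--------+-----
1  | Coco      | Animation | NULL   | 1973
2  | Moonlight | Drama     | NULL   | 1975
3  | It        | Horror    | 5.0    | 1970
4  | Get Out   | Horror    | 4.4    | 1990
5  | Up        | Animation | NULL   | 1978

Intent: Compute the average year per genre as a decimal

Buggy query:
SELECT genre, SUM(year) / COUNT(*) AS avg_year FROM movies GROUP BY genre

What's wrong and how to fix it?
Bug: Both operands are integers, so '/' performs integer division and truncates

Fix: Cast one side to REAL so the division keeps the fractional part

Corrected query:
SELECT genre, SUM(year) * 1.0 / COUNT(*) AS avg_year FROM movies GROUP BY genre

Result:
genre     | avg_year
----------+---------
Animation | 1975.5  
Drama     | 1975    
Horror    | 1980    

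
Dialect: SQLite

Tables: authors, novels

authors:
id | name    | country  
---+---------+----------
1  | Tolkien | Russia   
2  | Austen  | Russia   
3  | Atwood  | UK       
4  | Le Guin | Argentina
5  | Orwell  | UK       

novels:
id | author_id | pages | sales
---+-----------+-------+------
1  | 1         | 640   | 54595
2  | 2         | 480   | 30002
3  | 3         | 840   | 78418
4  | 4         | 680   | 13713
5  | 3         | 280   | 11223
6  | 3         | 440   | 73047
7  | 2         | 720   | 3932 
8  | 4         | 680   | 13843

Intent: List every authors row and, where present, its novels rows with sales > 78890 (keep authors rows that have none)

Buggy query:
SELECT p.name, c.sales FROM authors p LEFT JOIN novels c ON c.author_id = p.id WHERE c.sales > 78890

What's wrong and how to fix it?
Bug: A WHERE condition on the right-hand table after LEFT JOIN drops unmatched parents

Fix: Move the right-table condition into the ON clause so unmatched parents are kept

Corrected query:
SELECT p.name, c.sales FROM authors p LEFT JOIN novels c ON c.author_id = p.id AND c.sales > 78890

Result:
name    | sales
--------+------
Tolkien | NULL 
Austen  | NULL 
Atwood  | NULL 
Le Guin | NULL 
Orwell  | NULL 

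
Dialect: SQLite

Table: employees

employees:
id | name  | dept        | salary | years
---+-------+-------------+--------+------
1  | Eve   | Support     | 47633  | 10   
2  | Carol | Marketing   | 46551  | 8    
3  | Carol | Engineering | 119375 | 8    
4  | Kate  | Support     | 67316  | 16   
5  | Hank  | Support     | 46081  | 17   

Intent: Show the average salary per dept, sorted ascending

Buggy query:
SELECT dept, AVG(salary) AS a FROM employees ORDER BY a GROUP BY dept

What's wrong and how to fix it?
Bug: ORDER BY appears before GROUP BY; SQL clause order requires GROUP BY first

Fix: Move ORDER BY to the end, after GROUP BY

Corrected query:
SELECT dept, AVG(salary) AS a FROM employees GROUP BY dept ORDER BY a

Result:
dept        | a           
------------+-------------
Marketing   | 46551       
Support     | 53676.666667
Engineering | 119375      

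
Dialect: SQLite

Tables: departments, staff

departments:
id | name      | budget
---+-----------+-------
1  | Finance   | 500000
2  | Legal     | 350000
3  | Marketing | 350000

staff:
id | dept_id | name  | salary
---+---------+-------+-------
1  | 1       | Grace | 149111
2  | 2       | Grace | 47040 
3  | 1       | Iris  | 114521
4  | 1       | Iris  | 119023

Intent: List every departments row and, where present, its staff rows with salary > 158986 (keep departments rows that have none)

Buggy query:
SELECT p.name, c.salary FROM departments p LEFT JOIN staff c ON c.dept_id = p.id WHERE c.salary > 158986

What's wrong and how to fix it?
Bug: Filtering c.salary in WHERE discards the NULL rows produced by LEFT JOIN, turning it into an inner join

Fix: Move the right-table condition into the ON clause so unmatched parents are kept

Corrected query:
SELECT p.name, c.salary FROM departments p LEFT JOIN staff c ON c.dept_id = p.id AND c.salary > 158986

Result:
name      | salary
----------+-------
Finance   | NULL  
Legal     | NULL  
Marketing | NULL  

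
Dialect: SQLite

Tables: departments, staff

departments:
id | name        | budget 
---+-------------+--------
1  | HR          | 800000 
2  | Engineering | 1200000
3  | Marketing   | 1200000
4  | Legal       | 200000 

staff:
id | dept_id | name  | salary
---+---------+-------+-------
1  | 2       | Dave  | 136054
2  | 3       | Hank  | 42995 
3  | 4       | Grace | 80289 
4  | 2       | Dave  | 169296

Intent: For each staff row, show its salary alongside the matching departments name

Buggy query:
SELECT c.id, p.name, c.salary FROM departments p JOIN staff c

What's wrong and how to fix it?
Bug: JOIN with no ON clause produces a cartesian product; every staff row pairs with every departments row

Fix: Add ON c.dept_id = p.id to the JOIN

Corrected query:
SELECT c.id, p.name, c.salary FROM departments p JOIN staff c ON c.dept_id = p.id

Result:
id | name        | salary
---+-------------+-------
1  | Engineering | 136054
2  | Marketing   | 42995 
3  | Legal       | 80289 
4  | Engineering | 169296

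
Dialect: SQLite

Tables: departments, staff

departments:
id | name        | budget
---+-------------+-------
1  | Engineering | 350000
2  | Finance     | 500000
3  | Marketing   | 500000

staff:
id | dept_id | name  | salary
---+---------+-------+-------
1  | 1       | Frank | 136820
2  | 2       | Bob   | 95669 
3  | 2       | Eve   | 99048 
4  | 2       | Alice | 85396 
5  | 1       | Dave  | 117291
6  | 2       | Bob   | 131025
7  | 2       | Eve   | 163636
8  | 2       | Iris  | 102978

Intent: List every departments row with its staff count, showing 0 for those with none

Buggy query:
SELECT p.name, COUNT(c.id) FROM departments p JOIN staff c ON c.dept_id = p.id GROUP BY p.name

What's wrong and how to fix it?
Bug: INNER JOIN drops departments rows that have no matching staff rows

Fix: Use LEFT JOIN so parents without children still appear (COUNT(c.id) gives 0)

Corrected query:
SELECT p.name, COUNT(c.id) FROM departments p LEFT JOIN staff c ON c.dept_id = p.id GROUP BY p.name

Result:
name        | COUNT(c.id)
------------+------------
Engineering | 2          
Finance     | 6          
Marketing   | 0          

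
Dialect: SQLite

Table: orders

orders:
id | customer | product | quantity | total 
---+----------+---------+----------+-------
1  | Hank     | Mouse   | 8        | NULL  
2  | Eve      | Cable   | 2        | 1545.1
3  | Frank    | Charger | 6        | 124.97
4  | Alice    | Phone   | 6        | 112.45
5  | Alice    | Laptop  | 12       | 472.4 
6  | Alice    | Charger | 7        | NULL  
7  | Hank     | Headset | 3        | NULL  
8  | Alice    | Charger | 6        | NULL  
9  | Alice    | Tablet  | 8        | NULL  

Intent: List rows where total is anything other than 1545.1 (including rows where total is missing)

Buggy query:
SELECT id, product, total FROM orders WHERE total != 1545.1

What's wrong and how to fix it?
Bug: Inequality against NULL is unknown, not true; rows with NULL are dropped

Fix: Add an explicit OR total IS NULL to include the missing-value rows

Corrected query:
SELECT id, product, total FROM orders WHERE total != 1545.1 OR total IS NULL

Result:
id | product | total 
---+---------+-------
1  | Mouse   | NULL  
3  | Charger | 124.97
4  | Phone   | 112.45
5  | Laptop  | 472.4 
6  | Charger | NULL  
7  | Headset | NULL  
8  | Charger | NULL  
9  | Tablet  | NULL  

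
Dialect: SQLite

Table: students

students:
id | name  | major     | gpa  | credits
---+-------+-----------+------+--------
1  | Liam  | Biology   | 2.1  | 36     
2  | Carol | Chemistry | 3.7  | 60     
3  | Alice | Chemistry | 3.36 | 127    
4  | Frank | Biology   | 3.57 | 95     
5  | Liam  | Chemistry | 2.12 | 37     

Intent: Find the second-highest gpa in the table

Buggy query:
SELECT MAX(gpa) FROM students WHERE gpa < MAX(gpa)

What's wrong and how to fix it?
Bug: MAX(gpa) on the right of the comparison is an aggregate-in-WHERE error

Fix: Put the inner MAX in a scalar subquery

Corrected query:
SELECT MAX(gpa) FROM students WHERE gpa < (SELECT MAX(gpa) FROM students)

Result:
MAX(gpa)
--------
3.57    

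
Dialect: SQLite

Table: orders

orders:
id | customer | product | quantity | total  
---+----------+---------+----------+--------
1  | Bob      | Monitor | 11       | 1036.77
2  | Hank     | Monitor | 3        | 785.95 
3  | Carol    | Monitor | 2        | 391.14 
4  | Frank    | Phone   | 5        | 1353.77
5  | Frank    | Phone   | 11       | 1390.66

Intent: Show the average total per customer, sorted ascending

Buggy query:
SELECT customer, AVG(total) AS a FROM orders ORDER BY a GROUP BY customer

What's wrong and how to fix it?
Bug: GROUP BY must precede ORDER BY

Fix: Reorder: SELECT … FROM … GROUP BY … ORDER BY …

Corrected query:
SELECT customer, AVG(total) AS a FROM orders GROUP BY customer ORDER BY a

Result:
customer | a       
---------+---------
Carol    | 391.14  
Hank     | 785.95  
Bob      | 1036.77 
Frank    | 1372.215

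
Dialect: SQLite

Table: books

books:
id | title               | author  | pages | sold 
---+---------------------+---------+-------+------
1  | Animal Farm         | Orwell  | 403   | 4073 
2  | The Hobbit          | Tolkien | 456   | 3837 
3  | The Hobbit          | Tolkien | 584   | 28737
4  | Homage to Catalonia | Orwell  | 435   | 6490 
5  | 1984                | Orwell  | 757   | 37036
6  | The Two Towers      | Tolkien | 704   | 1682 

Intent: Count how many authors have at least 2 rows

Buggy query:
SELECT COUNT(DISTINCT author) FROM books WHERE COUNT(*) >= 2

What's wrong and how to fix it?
Bug: WHERE filters individual rows, not groups, so a group-level COUNT is invalid there

Fix: Use a subquery that GROUPs and filters with HAVING, then count its rows

Corrected query:
SELECT COUNT(*) FROM (SELECT author FROM books GROUP BY author HAVING COUNT(*) >= 2)

Result:
COUNT(*)
--------
2       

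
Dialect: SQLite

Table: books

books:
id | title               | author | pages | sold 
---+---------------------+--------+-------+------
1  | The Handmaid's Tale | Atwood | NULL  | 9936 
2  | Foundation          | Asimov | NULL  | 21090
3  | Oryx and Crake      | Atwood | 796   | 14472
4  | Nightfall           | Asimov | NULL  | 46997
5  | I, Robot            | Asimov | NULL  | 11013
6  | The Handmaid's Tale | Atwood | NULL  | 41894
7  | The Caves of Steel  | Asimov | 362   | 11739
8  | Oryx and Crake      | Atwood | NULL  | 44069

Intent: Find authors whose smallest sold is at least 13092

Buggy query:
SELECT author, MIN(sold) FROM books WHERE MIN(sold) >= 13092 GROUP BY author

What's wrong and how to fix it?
Bug: MIN() in WHERE is a misuse of aggregate

Fix: Replace WHERE with HAVING after the GROUP BY

Corrected query:
SELECT author, MIN(sold) FROM books GROUP BY author HAVING MIN(sold) >= 13092

Result:
(no rows)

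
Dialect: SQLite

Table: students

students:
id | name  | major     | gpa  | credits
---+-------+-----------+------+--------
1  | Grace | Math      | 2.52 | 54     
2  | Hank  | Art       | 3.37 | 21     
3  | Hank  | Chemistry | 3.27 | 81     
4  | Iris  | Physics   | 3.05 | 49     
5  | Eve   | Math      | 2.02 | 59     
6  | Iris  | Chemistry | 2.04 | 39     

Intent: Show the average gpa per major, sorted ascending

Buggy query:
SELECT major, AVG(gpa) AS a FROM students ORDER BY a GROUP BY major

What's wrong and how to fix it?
Bug: GROUP BY must precede ORDER BY

Fix: Move ORDER BY to the end, after GROUP BY

Corrected query:
SELECT major, AVG(gpa) AS a FROM students GROUP BY major ORDER BY a

Result:
major     | a    
----------+------
Math      | 2.27 
Chemistry | 2.655
Physics   | 3.05 
Art       | 3.37 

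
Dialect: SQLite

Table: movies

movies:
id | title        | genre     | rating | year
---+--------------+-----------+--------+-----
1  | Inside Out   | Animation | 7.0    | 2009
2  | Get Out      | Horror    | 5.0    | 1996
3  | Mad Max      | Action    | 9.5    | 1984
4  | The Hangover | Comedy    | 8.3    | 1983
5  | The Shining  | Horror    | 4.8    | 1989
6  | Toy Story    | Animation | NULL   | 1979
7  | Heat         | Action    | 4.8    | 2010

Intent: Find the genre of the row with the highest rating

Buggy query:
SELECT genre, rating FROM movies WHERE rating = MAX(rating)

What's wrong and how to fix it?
Bug: MAX(rating) is an aggregate and cannot be used directly in WHERE

Fix: Use a subquery: WHERE rating = (SELECT MAX(rating) FROM movies)

Corrected query:
SELECT genre, rating FROM movies WHERE rating = (SELECT MAX(rating) FROM movies)

Result:
genre  | rating
-------+-------
Action | 9.5   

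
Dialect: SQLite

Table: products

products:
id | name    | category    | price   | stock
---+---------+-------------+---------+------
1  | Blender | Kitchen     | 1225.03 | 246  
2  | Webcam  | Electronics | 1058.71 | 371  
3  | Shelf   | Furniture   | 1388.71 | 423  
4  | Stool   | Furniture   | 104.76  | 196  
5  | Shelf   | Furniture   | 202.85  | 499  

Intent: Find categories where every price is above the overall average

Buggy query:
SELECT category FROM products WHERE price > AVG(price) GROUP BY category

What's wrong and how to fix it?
Bug: WHERE evaluates per row before aggregation, so AVG() is unavailable

Fix: Use a subquery for AVG and a HAVING MIN(...) filter so the condition holds for every row in the group

Corrected query:
SELECT category FROM products GROUP BY category HAVING MIN(price) > (SELECT AVG(price) FROM products)

Result:
category   
-----------
Electronics
Kitchen    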